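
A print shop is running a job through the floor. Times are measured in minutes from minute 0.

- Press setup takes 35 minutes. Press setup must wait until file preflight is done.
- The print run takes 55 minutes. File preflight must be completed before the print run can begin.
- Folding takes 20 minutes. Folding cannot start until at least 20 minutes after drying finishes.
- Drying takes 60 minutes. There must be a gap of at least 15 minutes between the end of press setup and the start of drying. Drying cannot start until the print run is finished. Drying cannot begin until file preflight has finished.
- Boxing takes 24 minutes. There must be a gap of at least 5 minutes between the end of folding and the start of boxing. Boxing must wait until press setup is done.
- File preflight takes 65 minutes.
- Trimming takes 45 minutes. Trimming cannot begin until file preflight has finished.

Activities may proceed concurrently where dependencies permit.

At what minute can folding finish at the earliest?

File preflight has no prerequisites, so it starts at minute 0 and finishes at minute 65.
The print run cannot begin until file preflight (finishes minute 65). It runs from minute 65 to 65 + 55 = minute 120.
Press setup cannot begin until file preflight (finishes minute 65). It runs from minute 65 to 65 + 35 = minute 100.
For drying: press setup (finishes minute 100, plus 15-minute gap → minute 115); the print run (finishes minute 120); file preflight (finishes minute 65). Taking the maximum gives a start of minute 120, and it finishes at 120 + 60 = minute 180.
Folding cannot begin until drying (finishes minute 180, plus 20-minute gap → minute 200). It runs from minute 200 to 200 + 20 = minute 220.

220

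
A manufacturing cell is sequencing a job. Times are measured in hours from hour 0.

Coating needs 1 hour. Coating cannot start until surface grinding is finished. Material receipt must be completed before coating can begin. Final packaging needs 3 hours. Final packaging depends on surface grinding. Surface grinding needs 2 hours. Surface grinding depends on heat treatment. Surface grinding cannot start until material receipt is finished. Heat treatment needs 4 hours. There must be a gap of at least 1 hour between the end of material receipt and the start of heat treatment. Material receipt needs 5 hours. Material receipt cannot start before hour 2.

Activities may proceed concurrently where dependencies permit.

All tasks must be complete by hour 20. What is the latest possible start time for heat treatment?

11

To finish by hour 20, coating (duration 1) must start no later than hour 19.
To finish by hour 20, final packaging (duration 3) must start no later than hour 17.
Surface grinding must finish in time for coating (must start by hour 19); final packaging (must start by hour 17). The tightest is hour 17, so surface grinding must start by 17 − 2 = hour 15.
Heat treatment feeds into surface grinding (must start by hour 15); so heat treatment must finish by hour 15 and therefore start by hour 11.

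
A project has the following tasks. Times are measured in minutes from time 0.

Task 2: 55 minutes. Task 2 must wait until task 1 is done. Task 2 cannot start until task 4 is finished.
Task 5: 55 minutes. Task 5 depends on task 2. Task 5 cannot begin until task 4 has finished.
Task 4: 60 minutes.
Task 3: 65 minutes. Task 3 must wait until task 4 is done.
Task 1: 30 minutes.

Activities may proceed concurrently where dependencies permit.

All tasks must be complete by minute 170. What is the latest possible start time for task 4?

Task 5 must finish by minute 170; it takes 55 minutes, so it must start by 170 − 55 = minute 115.
Task 2 must finish before task 5 (must start by minute 115). With a 55-minute duration, task 2 must start by 115 − 55 = minute 60.
To finish by minute 170, task 3 (duration 65) must start no later than minute 105.
For task 4: task 2 (must start by minute 60); task 3 (must start by minute 105); task 5 (must start by minute 115). The most restrictive is minute 60; with a 60-minute duration, task 4 must start by minute 0.

0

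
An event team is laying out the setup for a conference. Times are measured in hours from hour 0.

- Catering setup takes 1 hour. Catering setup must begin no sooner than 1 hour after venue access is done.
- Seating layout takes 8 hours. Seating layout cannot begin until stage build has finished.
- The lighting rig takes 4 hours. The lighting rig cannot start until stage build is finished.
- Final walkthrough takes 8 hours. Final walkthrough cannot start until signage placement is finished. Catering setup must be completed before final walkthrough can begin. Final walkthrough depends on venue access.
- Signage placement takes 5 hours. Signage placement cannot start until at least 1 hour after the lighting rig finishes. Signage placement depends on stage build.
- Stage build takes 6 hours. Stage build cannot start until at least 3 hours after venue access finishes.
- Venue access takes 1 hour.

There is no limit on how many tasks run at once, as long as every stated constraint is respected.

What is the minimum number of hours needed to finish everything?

Venue access has no prerequisites, so it starts at hour 0 and finishes at hour 1.
Catering setup waits on venue access (finishes hour 1, plus 1-hour gap → hour 2), so it starts at hour 2 and finishes at 2 + 1 = hour 3.
After venue access (finishes hour 1, plus 3-hour gap → hour 4), stage build can start at hour 4 and finishes at hour 10.
Seating layout waits on stage build (finishes hour 10), so it starts at hour 10 and finishes at 10 + 8 = hour 18.
The lighting rig cannot begin until stage build (finishes hour 10). It runs from hour 10 to 10 + 4 = hour 14.
For signage placement: the lighting rig (finishes hour 14, plus 1-hour gap → hour 15); stage build (finishes hour 10). Taking the maximum gives a start of hour 15, and it finishes at 15 + 5 = hour 20.
Final walkthrough has to wait for signage placement (finishes hour 20); catering setup (finishes hour 3); venue access (finishes hour 1). The latest of these is hour 20, so final walkthrough runs hour 20 to 20 + 8 = hour 28.
All tasks are finished once the last one completes. Finish times: Venue access at 1, Stage build at 10, The lighting rig at 14, Seating layout at 18, Signage placement at 20, Catering setup at 3, Final walkthrough at 28. The latest is hour 28.

28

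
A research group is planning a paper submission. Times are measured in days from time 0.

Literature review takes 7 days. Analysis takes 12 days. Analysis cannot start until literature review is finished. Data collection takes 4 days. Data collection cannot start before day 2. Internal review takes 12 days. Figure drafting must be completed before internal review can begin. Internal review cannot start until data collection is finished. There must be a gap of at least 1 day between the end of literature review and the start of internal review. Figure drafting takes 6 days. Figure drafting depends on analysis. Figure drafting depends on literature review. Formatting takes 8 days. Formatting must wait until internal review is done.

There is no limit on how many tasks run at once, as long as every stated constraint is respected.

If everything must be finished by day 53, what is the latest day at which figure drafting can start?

Nothing follows formatting; the deadline of day 53 is its only limit. It must start by 53 − 8 = day 45.
Internal review has to be done before formatting (must start by day 45). That means finishing by day 45, i.e. starting by 45 − 12 = day 33.
Figure drafting has to be done before internal review (must start by day 33). That means finishing by day 33, i.e. starting by 33 − 6 = day 27.

27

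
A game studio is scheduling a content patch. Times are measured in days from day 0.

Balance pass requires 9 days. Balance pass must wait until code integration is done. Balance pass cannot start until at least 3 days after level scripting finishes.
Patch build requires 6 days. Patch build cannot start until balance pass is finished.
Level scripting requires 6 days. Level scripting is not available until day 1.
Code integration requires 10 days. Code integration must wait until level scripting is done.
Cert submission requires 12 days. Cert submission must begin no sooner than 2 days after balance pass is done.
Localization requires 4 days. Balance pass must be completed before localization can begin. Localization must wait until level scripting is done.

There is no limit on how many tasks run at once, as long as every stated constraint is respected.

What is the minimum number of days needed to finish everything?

After its own release at day 1, level scripting can start at day 1 and finishes at day 7.
Code integration cannot begin until level scripting (finishes day 7). It runs from day 7 to 7 + 10 = day 17.
Balance pass cannot start until code integration (finishes day 17); level scripting (finishes day 7, plus 3-day gap → day 10). The controlling bound is day 17, so balance pass finishes at 17 + 9 = day 26.
Patch build waits on balance pass (finishes day 26), so it starts at day 26 and finishes at 26 + 6 = day 32.
Cert submission waits on balance pass (finishes day 26, plus 2-day gap → day 28), so it starts at day 28 and finishes at 28 + 12 = day 40.
Localization has to wait for balance pass (finishes day 26); level scripting (finishes day 7). The latest of these is day 26, so localization runs day 26 to 26 + 4 = day 30.
All tasks are finished once the last one completes. Finish times: Level scripting at 7, Code integration at 17, Balance pass at 26, Localization at 30, Cert submission at 40, Patch build at 32. The latest is day 40.

40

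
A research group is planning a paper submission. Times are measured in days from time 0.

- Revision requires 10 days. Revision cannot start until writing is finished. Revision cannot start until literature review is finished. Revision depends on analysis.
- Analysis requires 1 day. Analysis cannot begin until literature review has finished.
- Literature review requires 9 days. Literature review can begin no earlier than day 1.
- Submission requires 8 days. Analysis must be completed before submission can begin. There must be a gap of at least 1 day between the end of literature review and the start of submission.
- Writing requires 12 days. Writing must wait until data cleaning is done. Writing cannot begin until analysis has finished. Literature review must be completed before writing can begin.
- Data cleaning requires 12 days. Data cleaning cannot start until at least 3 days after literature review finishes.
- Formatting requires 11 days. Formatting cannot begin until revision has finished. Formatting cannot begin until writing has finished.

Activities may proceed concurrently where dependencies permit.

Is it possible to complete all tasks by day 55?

No

Literature review waits on its own release at day 1, so it starts at day 1 and finishes at 1 + 9 = day 10.
Analysis cannot begin until literature review (finishes day 10). It runs from day 10 to 10 + 1 = day 11.
Submission cannot start until analysis (finishes day 11); literature review (finishes day 10, plus 1-day gap → day 11). The controlling bound is day 11, so submission finishes at 11 + 8 = day 19.
Data cleaning cannot begin until literature review (finishes day 10, plus 3-day gap → day 13). It runs from day 13 to 13 + 12 = day 25.
Writing has to wait for data cleaning (finishes day 25); analysis (finishes day 11); literature review (finishes day 10). The latest of these is day 25, so writing runs day 25 to 25 + 12 = day 37.
Revision has to wait for writing (finishes day 37); literature review (finishes day 10); analysis (finishes day 11). The latest of these is day 37, so revision runs day 37 to 37 + 10 = day 47.
Formatting needs all of revision (finishes day 47); writing (finishes day 37). That puts its earliest start at day 47; it finishes at 47 + 11 = day 58.
The earliest everything can be done is day 58, which is after the deadline of 55, so it is not possible.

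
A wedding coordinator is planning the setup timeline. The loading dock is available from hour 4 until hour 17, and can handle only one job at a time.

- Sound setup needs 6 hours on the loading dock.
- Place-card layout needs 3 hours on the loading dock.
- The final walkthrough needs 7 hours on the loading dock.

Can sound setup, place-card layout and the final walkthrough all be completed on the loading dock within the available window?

The loading dock window is 17 − 4 = 13 hours.
Running back to back, the jobs need 6 + 3 + 7 = 16 hours on the loading dock.
Since 16 > 13, they cannot all fit.

No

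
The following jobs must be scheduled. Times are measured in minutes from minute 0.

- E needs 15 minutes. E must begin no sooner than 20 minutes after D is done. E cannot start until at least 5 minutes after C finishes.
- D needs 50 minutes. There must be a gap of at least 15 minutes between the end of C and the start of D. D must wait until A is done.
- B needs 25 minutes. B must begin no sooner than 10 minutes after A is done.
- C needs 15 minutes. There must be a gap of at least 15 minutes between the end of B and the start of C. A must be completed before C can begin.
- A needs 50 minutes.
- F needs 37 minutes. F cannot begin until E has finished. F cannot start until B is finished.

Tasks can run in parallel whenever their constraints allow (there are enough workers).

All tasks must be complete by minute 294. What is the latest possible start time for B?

F has no dependents, so it just needs to finish by minute 294. Starting by 294 − 37 = minute 257 achieves that.
Since F (must start by minute 257) depends on it, E must finish by minute 257. Backing off its 15-minute duration gives a latest start of minute 242.
D must finish before E (must start by minute 242, minus 20-minute gap → minute 222). With a 50-minute duration, D must start by 222 − 50 = minute 172.
For C: D (must start by minute 172, minus 15-minute gap → minute 157); E (must start by minute 242, minus 5-minute gap → minute 237). The most restrictive is minute 157; with a 15-minute duration, C must start by minute 142.
B feeds C (must start by minute 142, minus 15-minute gap → minute 127); F (must start by minute 257). Taking the minimum, B must finish by minute 127 and start by 127 − 25 = minute 102.

102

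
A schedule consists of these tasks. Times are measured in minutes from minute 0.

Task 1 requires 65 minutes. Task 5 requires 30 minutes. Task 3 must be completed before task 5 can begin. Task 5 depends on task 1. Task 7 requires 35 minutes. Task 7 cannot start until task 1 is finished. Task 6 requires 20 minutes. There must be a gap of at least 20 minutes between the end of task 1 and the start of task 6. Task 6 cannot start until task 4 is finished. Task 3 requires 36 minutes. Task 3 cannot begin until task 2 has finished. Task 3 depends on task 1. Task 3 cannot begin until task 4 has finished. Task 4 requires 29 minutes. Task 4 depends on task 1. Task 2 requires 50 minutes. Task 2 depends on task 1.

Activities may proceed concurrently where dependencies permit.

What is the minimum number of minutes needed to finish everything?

Nothing blocks task 1, so it runs from minute 0 to minute 65.
Task 7 waits on task 1 (finishes minute 65), so it starts at minute 65 and finishes at 65 + 35 = minute 100.
Task 4 waits on task 1 (finishes minute 65), so it starts at minute 65 and finishes at 65 + 29 = minute 94.
Task 6 needs all of task 1 (finishes minute 65, plus 20-minute gap → minute 85); task 4 (finishes minute 94). That puts its earliest start at minute 94; it finishes at 94 + 20 = minute 114.
Task 2 cannot begin until task 1 (finishes minute 65). It runs from minute 65 to 65 + 50 = minute 115.
Task 3 has to wait for task 2 (finishes minute 115); task 1 (finishes minute 65); task 4 (finishes minute 94). The latest of these is minute 115, so task 3 runs minute 115 to 115 + 36 = minute 151.
For task 5: task 3 (finishes minute 151); task 1 (finishes minute 65). Taking the maximum gives a start of minute 151, and it finishes at 151 + 30 = minute 181.
All tasks are finished once the last one completes. Finish times: Task 1 at 65, Task 2 at 115, Task 3 at 151, Task 4 at 94, Task 5 at 181, Task 6 at 114, Task 7 at 100. The latest is minute 181.

181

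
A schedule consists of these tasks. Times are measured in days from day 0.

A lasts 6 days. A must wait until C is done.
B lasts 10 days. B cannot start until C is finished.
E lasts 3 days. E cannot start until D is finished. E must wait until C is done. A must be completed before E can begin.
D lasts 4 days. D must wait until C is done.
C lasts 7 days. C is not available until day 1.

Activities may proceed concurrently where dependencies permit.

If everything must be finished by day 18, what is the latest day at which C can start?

E has no dependents, so it just needs to finish by day 18. Starting by 18 − 3 = day 15 achieves that.
Since E (must start by day 15) depends on it, A must finish by day 15. Backing off its 6-day duration gives a latest start of day 9.
To finish by day 18, B (duration 10) must start no later than day 8.
D feeds into E (must start by day 15); so D must finish by day 15 and therefore start by day 11.
C has several dependents: A (must start by day 9); B (must start by day 8); D (must start by day 11); E (must start by day 15). The earliest of those limits is day 8, so C must start by 8 − 7 = day 1.

1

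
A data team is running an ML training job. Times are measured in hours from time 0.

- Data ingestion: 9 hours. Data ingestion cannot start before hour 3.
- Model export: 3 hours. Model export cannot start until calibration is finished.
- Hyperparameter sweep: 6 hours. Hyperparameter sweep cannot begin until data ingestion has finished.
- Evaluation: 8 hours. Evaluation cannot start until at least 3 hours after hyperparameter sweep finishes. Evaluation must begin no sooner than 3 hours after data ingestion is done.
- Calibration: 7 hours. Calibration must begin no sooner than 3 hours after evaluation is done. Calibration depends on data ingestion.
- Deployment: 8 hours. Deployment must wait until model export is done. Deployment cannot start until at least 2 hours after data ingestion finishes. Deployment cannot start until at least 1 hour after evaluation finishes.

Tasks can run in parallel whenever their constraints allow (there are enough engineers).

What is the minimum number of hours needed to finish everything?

50

Data ingestion cannot begin until its own release at hour 3. It runs from hour 3 to 3 + 9 = hour 12.
Hyperparameter sweep cannot begin until data ingestion (finishes hour 12). It runs from hour 12 to 12 + 6 = hour 18.
Evaluation cannot start until hyperparameter sweep (finishes hour 18, plus 3-hour gap → hour 21); data ingestion (finishes hour 12, plus 3-hour gap → hour 15). The controlling bound is hour 21, so evaluation finishes at 21 + 8 = hour 29.
Calibration has to wait for evaluation (finishes hour 29, plus 3-hour gap → hour 32); data ingestion (finishes hour 12). The latest of these is hour 32, so calibration runs hour 32 to 32 + 7 = hour 39.
Model export cannot begin until calibration (finishes hour 39). It runs from hour 39 to 39 + 3 = hour 42.
Deployment cannot start until model export (finishes hour 42); data ingestion (finishes hour 12, plus 2-hour gap → hour 14); evaluation (finishes hour 29, plus 1-hour gap → hour 30). The controlling bound is hour 42, so deployment finishes at 42 + 8 = hour 50.
All tasks are finished once the last one completes. Finish times: Data ingestion at 12, Hyperparameter sweep at 18, Evaluation at 29, Calibration at 39, Model export at 42, Deployment at 50. The latest is hour 50.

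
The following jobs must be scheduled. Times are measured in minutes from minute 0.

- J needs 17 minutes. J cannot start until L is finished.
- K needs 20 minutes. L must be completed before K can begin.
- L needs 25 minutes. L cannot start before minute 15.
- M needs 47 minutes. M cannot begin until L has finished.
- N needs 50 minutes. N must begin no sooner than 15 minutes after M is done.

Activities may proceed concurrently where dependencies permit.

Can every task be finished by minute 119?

After its own release at minute 15, L can start at minute 15 and finishes at minute 40.
M cannot begin until L (finishes minute 40). It runs from minute 40 to 40 + 47 = minute 87.
N cannot begin until M (finishes minute 87, plus 15-minute gap → minute 102). It runs from minute 102 to 102 + 50 = minute 152.
After L (finishes minute 40), K can start at minute 40 and finishes at minute 60.
J cannot begin until L (finishes minute 40). It runs from minute 40 to 40 + 17 = minute 57.
The earliest everything can be done is minute 152, which is after the deadline of 119, so it is not possible.

No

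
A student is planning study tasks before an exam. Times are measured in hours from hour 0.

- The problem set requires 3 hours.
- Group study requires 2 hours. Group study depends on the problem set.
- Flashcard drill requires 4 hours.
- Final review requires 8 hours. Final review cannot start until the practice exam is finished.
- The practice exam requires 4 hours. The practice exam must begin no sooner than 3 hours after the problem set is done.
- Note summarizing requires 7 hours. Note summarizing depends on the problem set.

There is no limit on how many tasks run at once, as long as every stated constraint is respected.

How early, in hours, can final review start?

Nothing blocks the problem set, so it runs from hour 0 to hour 3.
The practice exam waits on the problem set (finishes hour 3, plus 3-hour gap → hour 6), so it starts at hour 6 and finishes at 6 + 4 = hour 10.
Final review waits on the practice exam (finishes hour 10), so the earliest it can start is hour 10.

10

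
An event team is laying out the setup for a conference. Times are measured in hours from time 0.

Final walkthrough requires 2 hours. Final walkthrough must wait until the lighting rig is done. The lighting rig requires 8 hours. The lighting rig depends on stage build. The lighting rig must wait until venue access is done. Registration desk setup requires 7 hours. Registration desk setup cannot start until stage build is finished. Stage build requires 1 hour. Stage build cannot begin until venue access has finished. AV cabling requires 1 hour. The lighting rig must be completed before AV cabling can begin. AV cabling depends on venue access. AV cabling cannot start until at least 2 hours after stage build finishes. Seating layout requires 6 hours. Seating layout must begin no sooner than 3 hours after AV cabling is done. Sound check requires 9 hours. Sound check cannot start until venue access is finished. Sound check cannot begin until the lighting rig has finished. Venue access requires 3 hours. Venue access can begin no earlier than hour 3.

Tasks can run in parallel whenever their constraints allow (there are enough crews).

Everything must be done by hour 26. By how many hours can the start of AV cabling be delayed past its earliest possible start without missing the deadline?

1

After its own release at hour 3, venue access can start at hour 3 and finishes at hour 6.
Stage build waits on venue access (finishes hour 6), so it starts at hour 6 and finishes at 6 + 1 = hour 7.
The lighting rig has to wait for stage build (finishes hour 7); venue access (finishes hour 6). The latest of these is hour 7, so the lighting rig runs hour 7 to 7 + 8 = hour 15.
For AV cabling: the lighting rig (finishes hour 15); venue access (finishes hour 6); stage build (finishes hour 7, plus 2-hour gap → hour 9). Taking the maximum gives a start of hour 15, and it finishes at 15 + 1 = hour 16.

Working backward from the deadline:
To finish by hour 26, seating layout (duration 6) must start no later than hour 20.
Since seating layout (must start by hour 20, minus 3-hour gap → hour 17) depends on it, AV cabling must finish by hour 17. Backing off its 1-hour duration gives a latest start of hour 16.
So AV cabling can start as early as hour 15 and as late as hour 16, giving 16 − 15 = 1 hour of slack.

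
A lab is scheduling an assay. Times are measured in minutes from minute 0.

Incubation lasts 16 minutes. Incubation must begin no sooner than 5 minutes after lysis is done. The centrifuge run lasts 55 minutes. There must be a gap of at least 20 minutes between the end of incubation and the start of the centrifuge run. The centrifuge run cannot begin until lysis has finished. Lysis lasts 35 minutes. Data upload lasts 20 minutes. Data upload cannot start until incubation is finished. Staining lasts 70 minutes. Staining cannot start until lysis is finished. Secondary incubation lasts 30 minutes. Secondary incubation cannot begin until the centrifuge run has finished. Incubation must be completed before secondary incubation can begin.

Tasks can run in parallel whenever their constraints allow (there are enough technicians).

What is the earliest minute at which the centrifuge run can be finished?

131

Lysis can start immediately at minute 0; it finishes at minute 35.
Incubation waits on lysis (finishes minute 35, plus 5-minute gap → minute 40), so it starts at minute 40 and finishes at 40 + 16 = minute 56.
The centrifuge run has to wait for incubation (finishes minute 56, plus 20-minute gap → minute 76); lysis (finishes minute 35). The latest of these is minute 76, so the centrifuge run runs minute 76 to 76 + 55 = minute 131.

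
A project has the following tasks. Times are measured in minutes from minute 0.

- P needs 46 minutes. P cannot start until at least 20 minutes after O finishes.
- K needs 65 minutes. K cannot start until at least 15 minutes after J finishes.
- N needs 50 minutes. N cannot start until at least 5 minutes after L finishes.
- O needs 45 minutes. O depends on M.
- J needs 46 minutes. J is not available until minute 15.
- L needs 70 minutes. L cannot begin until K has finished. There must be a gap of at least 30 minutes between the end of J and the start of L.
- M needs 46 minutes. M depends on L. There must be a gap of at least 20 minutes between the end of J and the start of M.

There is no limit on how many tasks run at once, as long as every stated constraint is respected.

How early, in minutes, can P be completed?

368

J cannot begin until its own release at minute 15. It runs from minute 15 to 15 + 46 = minute 61.
K cannot begin until J (finishes minute 61, plus 15-minute gap → minute 76). It runs from minute 76 to 76 + 65 = minute 141.
L has to wait for K (finishes minute 141); J (finishes minute 61, plus 30-minute gap → minute 91). The latest of these is minute 141, so L runs minute 141 to 141 + 70 = minute 211.
M has to wait for L (finishes minute 211); J (finishes minute 61, plus 20-minute gap → minute 81). The latest of these is minute 211, so M runs minute 211 to 211 + 46 = minute 257.
After M (finishes minute 257), O can start at minute 257 and finishes at minute 302.
P waits on O (finishes minute 302, plus 20-minute gap → minute 322), so it starts at minute 322 and finishes at 322 + 46 = minute 368.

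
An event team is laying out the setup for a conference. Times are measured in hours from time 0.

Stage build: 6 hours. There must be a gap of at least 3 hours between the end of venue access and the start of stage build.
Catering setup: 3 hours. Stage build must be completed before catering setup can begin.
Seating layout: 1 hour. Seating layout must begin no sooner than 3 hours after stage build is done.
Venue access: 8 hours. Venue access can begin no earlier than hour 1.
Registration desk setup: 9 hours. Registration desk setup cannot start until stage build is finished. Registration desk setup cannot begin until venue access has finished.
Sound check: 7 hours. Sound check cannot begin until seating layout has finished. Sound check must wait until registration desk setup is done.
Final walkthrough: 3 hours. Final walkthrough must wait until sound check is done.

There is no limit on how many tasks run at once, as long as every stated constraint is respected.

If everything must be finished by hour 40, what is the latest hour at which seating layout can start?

29

Final walkthrough must finish by hour 40; it takes 3 hours, so it must start by 40 − 3 = hour 37.
Sound check has to be done before final walkthrough (must start by hour 37). That means finishing by hour 37, i.e. starting by 37 − 7 = hour 30.
Seating layout must finish before sound check (must start by hour 30). With a 1-hour duration, seating layout must start by 30 − 1 = hour 29.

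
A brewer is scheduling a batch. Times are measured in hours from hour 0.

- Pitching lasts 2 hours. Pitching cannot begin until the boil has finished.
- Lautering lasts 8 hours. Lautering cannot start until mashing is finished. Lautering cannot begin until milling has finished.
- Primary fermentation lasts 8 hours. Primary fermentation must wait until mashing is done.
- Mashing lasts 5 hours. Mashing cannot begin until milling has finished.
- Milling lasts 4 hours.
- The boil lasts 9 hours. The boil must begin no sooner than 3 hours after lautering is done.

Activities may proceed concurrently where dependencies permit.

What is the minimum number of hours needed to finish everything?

Milling can start immediately at hour 0; it finishes at hour 4.
Mashing waits on milling (finishes hour 4), so it starts at hour 4 and finishes at 4 + 5 = hour 9.
After mashing (finishes hour 9), primary fermentation can start at hour 9 and finishes at hour 17.
For lautering: mashing (finishes hour 9); milling (finishes hour 4). Taking the maximum gives a start of hour 9, and it finishes at 9 + 8 = hour 17.
The boil cannot begin until lautering (finishes hour 17, plus 3-hour gap → hour 20). It runs from hour 20 to 20 + 9 = hour 29.
After the boil (finishes hour 29), pitching can start at hour 29 and finishes at hour 31.
All tasks are finished once the last one completes. Finish times: Milling at 4, Mashing at 9, Lautering at 17, The boil at 29, Pitching at 31, Primary fermentation at 17. The latest is hour 31.

31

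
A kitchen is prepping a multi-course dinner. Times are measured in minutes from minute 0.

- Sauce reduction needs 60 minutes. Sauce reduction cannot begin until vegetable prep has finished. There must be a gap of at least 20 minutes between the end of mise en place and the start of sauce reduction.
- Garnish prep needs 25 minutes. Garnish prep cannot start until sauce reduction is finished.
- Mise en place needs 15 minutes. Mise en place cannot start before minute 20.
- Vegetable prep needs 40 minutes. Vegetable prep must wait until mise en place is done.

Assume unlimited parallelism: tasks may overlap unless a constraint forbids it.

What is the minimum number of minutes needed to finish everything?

160

After its own release at minute 20, mise en place can start at minute 20 and finishes at minute 35.
After mise en place (finishes minute 35), vegetable prep can start at minute 35 and finishes at minute 75.
Sauce reduction has to wait for vegetable prep (finishes minute 75); mise en place (finishes minute 35, plus 20-minute gap → minute 55). The latest of these is minute 75, so sauce reduction runs minute 75 to 75 + 60 = minute 135.
Garnish prep cannot begin until sauce reduction (finishes minute 135). It runs from minute 135 to 135 + 25 = minute 160.
All tasks are finished once the last one completes. Finish times: Mise en place at 35, Vegetable prep at 75, Sauce reduction at 135, Garnish prep at 160. The latest is minute 160.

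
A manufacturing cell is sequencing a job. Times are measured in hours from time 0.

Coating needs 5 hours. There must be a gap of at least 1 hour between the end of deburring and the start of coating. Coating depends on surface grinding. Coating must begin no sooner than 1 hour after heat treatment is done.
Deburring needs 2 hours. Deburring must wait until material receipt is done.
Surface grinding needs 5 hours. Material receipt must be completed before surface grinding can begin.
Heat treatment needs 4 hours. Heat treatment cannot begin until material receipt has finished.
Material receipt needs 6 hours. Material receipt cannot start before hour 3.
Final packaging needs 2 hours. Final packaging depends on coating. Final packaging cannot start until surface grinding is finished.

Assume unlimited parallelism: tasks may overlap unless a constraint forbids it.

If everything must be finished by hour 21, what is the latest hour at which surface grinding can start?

9

Final packaging has no dependents, so it just needs to finish by hour 21. Starting by 21 − 2 = hour 19 achieves that.
Coating has to be done before final packaging (must start by hour 19). That means finishing by hour 19, i.e. starting by 19 − 5 = hour 14.
Surface grinding must finish in time for coating (must start by hour 14); final packaging (must start by hour 19). The tightest is hour 14, so surface grinding must start by 14 − 5 = hour 9.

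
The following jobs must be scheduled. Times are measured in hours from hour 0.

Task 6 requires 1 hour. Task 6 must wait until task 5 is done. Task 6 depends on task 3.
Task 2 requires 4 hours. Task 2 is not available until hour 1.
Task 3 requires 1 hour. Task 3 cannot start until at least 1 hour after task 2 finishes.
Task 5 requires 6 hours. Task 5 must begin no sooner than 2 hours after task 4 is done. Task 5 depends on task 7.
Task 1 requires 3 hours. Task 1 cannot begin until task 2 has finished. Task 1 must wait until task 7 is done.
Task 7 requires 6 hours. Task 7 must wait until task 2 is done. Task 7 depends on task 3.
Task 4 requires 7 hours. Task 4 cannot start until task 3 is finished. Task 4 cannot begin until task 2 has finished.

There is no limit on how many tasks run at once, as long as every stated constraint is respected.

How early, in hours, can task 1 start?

After its own release at hour 1, task 2 can start at hour 1 and finishes at hour 5.
Task 3 waits on task 2 (finishes hour 5, plus 1-hour gap → hour 6), so it starts at hour 6 and finishes at 6 + 1 = hour 7.
For task 7: task 2 (finishes hour 5); task 3 (finishes hour 7). Taking the maximum gives a start of hour 7, and it finishes at 7 + 6 = hour 13.
Task 1 waits on task 2 (finishes hour 5); task 7 (finishes hour 13). The latest of these is hour 13, which is the earliest task 1 can start.

13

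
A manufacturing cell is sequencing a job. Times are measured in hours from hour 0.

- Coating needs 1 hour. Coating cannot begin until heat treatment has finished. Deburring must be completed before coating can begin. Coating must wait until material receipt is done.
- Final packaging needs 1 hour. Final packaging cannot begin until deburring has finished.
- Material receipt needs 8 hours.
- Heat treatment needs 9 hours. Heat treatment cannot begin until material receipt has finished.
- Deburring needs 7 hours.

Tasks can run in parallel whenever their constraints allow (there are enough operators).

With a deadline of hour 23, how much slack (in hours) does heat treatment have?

Nothing blocks material receipt, so it runs from hour 0 to hour 8.
After material receipt (finishes hour 8), heat treatment can start at hour 8 and finishes at hour 17.

Working backward from the deadline:
To finish by hour 23, coating (duration 1) must start no later than hour 22.
Heat treatment has to be done before coating (must start by hour 22). That means finishing by hour 22, i.e. starting by 22 − 9 = hour 13.
So heat treatment can start as early as hour 8 and as late as hour 13, giving 13 − 8 = 5 hours of slack.

5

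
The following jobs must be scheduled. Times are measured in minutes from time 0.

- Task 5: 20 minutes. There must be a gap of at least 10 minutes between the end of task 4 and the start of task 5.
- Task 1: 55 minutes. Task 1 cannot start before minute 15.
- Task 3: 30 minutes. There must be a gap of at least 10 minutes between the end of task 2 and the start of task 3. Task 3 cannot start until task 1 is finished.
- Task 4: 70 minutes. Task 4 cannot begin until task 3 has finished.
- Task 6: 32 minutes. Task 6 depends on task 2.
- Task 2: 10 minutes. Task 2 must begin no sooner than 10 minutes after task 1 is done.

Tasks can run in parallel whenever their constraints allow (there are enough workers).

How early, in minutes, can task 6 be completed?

Task 1 cannot begin until its own release at minute 15. It runs from minute 15 to 15 + 55 = minute 70.
Task 2 waits on task 1 (finishes minute 70, plus 10-minute gap → minute 80), so it starts at minute 80 and finishes at 80 + 10 = minute 90.
Task 6 waits on task 2 (finishes minute 90), so it starts at minute 90 and finishes at 90 + 32 = minute 122.

122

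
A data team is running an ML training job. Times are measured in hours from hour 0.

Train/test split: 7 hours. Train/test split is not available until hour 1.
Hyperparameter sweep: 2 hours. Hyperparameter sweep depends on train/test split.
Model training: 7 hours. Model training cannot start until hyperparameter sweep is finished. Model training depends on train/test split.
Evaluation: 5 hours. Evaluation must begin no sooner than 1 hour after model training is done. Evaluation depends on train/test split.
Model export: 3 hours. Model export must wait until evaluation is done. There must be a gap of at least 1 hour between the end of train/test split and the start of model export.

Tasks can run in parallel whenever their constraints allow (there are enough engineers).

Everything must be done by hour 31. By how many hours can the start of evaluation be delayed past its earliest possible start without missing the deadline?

After its own release at hour 1, train/test split can start at hour 1 and finishes at hour 8.
After train/test split (finishes hour 8), hyperparameter sweep can start at hour 8 and finishes at hour 10.
Model training cannot start until hyperparameter sweep (finishes hour 10); train/test split (finishes hour 8). The controlling bound is hour 10, so model training finishes at 10 + 7 = hour 17.
Evaluation has to wait for model training (finishes hour 17, plus 1-hour gap → hour 18); train/test split (finishes hour 8). The latest of these is hour 18, so evaluation runs hour 18 to 18 + 5 = hour 23.

Working backward from the deadline:
Nothing follows model export; the deadline of hour 31 is its only limit. It must start by 31 − 3 = hour 28.
Evaluation has to be done before model export (must start by hour 28). That means finishing by hour 28, i.e. starting by 28 − 5 = hour 23.
So evaluation can start as early as hour 18 and as late as hour 23, giving 23 − 18 = 5 hours of slack.

5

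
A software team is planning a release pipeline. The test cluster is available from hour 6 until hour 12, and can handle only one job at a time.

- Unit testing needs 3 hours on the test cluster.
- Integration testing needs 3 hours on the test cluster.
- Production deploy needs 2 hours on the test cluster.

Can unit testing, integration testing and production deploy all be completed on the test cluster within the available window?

The test cluster window is 12 − 6 = 6 hours.
Running back to back, the jobs need 3 + 3 + 2 = 8 hours on the test cluster.
Since 8 > 6, they cannot all fit.

No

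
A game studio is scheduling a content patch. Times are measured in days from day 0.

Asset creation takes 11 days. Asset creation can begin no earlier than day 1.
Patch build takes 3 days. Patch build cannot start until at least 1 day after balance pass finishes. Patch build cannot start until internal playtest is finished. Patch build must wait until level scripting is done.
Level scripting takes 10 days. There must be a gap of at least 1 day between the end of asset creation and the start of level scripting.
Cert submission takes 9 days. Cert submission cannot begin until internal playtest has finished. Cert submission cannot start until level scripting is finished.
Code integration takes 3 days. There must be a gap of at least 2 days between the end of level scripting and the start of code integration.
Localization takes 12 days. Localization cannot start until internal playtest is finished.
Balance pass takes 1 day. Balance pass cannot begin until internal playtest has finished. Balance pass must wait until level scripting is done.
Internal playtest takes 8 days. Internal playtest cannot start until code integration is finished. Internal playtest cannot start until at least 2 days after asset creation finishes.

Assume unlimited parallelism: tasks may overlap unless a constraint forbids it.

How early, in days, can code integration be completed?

After its own release at day 1, asset creation can start at day 1 and finishes at day 12.
Level scripting cannot begin until asset creation (finishes day 12, plus 1-day gap → day 13). It runs from day 13 to 13 + 10 = day 23.
Code integration cannot begin until level scripting (finishes day 23, plus 2-day gap → day 25). It runs from day 25 to 25 + 3 = day 28.

28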